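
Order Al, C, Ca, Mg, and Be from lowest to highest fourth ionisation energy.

C, Ca, Mg, Al, Be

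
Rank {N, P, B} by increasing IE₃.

P < B < N

The third ionization energy removes an electron from the +2 ion. For each element: N²⁺ still has 3 valence electrons; P²⁺ still has 3 valence electrons; B²⁺ still has 1 valence electron.
All are still removing valence electrons, so compare the +2 ions as you would atoms: IE_3 generally rises across a period (higher Z_eff) and falls down a group (larger shell), subject to the usual subshell exceptions.
Valence configurations: N²⁺ [He]2s²2p¹, P²⁺ [Ne]3s²3p¹, B²⁺ [He]2s¹.
The numbers (kJ/mol): N 4578, P 2914, B 3660.
Hence IE_3: P < B < N.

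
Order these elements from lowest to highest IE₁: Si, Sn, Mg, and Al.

IE₁ increases left→right with effective nuclear charge and decreases top→bottom as the valence shell moves farther out.
Neither a single period nor a single group — weigh both effects.
Sn > Al: period and group pull opposite ways; the across-period shift dominates (709 vs 578 kJ/mol).
Mg > Sn: period and group pull opposite ways; the down-group shift dominates (738 vs 709 kJ/mol).
Si > Mg: Si lies to the right of Mg in period 3, so the across-period effect alone puts Si higher.
Note the exception: Mg has a higher first ionization energy than Al, contrary to the simple trend — Al's single 3p electron is easier to remove than one from Mg's filled 3s².
For reference (kJ/mol): Mg 738, Al 578, Si 786, Sn 709.
So from lowest to highest: Al < Sn < Mg < Si.

Al, Sn, Mg, Si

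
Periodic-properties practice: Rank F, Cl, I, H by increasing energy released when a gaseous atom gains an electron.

Adding an electron releases more energy for atoms nearer the top right (short of the noble gases).
Here both period and group differ, so the two effects have to be weighed against each other.
I > H: the two effects oppose for this pair; the across-period effect wins (295 vs 73 kJ/mol).
F > I: F sits above I in group 17, so the down-group effect alone puts F higher.
Cl > F: this pair runs against the simple trend — see the exception note.
Note the exception: Cl has a higher electron affinity than F, contrary to the simple trend — F's small 2p subshell makes the incoming electron feel strong e⁻–e⁻ repulsion, so Cl actually releases more energy on gaining an electron.
Tabulated electron affinity (kJ/mol): H 73, F 328, Cl 349, I 295.
So from lowest to highest: H < I < F < Cl.

H < I < F < Cl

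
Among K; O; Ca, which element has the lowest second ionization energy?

The second ionization energy removes an electron from the +1 ion. For each element: K⁺ is the bare [Ar] core; O⁺ still has 5 valence electrons; Ca⁺ still has 1 valence electron.
Usually core removal costs more than valence removal, but here the competition is close: a tightly held n=2 valence electron can cost more to remove than an n=3 core electron, so the actual values have to decide it.
Valence configurations: O⁺ [He]2s²2p³, Ca⁺ [Ar]4s¹.
The numbers (kJ/mol): K 3052, O 3388, Ca 1145.
Hence IE_2: Ca < K < O.

Ca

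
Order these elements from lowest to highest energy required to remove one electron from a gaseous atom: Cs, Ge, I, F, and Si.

Cs < Ge < Si < I < F

First ionization energy rises across a period (greater Z_eff holds electrons more tightly) and falls down a group (valence electrons are farther from the nucleus).
These span different periods and groups, so the two trends combine.
Ge > Cs: relative to Cs, both the across-period and down-group shifts push Ge's first ionization energy up.
Si > Ge: Si sits above Ge in group 14, so the down-group effect alone puts Si higher.
I > Si: the two effects oppose for this pair; the across-period effect wins (1008 vs 786 kJ/mol).
F > I: they share group 17; the group trend gives F the larger value.
Approximate values (kJ/mol): F 1681, Si 786, Ge 762, I 1008, Cs 376.
So from lowest to highest: Cs < Ge < Si < I < F.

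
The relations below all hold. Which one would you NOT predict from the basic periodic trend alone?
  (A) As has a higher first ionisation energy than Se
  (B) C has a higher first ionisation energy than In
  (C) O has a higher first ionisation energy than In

(A)

The general trend: first ionisation energy increases across a period and decreases down a group.
(A) As (period 4, group 15) vs Se (period 4, group 16): the stated order contradicts the simple trend.
(B) C (period 2, group 14) vs In (period 5, group 13): the stated order agrees with the simple trend.
(C) O (period 2, group 16) vs In (period 5, group 13): the stated order agrees with the simple trend.
The exception is (A): Se (4p⁴) ionizes more easily than half-filled As (4p³).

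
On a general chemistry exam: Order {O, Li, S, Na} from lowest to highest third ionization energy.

S < O < Na < Li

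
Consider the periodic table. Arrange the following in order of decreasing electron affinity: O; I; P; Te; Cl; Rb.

O is in period 2, group 16; P is in period 3, group 15; Cl is in period 3, group 17; Rb is in period 5, group 1; Te is in period 5, group 16; I is in period 5, group 17.
EA tends to increase across a period and decrease down a group, though the pattern is less regular than for IE or radius.
These span different periods and groups, so the two trends combine.
P > Rb: relative to Rb, both the across-period and down-group shifts push P's electron affinity up.
O > P: both effects reinforce here, so O is clearly the higher of the two.
Te > O: this pair runs against the simple trend — see the exception note.
I > Te: both are in period 5; the period trend gives I the larger value.
Cl > I: they share group 17; the group trend gives Cl the larger value.
Note the exception: Te has a higher electron affinity than O, contrary to the simple trend — O's compact 2p subshell gives strong electron–electron repulsion on the added electron.
Tabulated electron affinity (kJ/mol): O 141, P 72, Cl 349, Rb 47, Te 190, I 295.
So from highest to lowest: Cl > I > Te > O > P > Rb.

Cl, I, Te, O, P, Rb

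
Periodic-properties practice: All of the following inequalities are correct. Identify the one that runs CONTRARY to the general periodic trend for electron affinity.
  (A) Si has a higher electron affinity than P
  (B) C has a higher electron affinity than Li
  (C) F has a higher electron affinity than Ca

(A)

The general trend: electron affinity increases across a period and decreases down a group.
(A) Si (period 3, group 14) vs P (period 3, group 15): the stated order contradicts the simple trend.
(B) C (period 2, group 14) vs Li (period 2, group 1): the stated order agrees with the simple trend.
(C) F (period 2, group 17) vs Ca (period 4, group 2): the stated order agrees with the simple trend.
The exception is (A): adding an electron to P's half-filled 3p³ is unfavourable, so Si (3p²) has the more exothermic EA.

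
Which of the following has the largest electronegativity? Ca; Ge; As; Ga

Ca is in period 4, group 2; Ga is in period 4, group 13; Ge is in period 4, group 14; As is in period 4, group 15.
EN rises left→right (higher Z_eff, smaller atoms) and falls top→bottom (larger, more shielded atoms).
All lie in period 4, so electronegativity increases left to right.
The largest electronegativity among these belongs to As.

As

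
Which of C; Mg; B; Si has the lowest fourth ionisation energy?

IE_4 is the cost of taking one more electron from the +3 cation: C³⁺ still has 1 valence electron; Mg³⁺ is already 1 electron into the core; B³⁺ is the bare [He] core; Si³⁺ still has 1 valence electron.
Breaking into a closed-shell core is much more expensive than removing a leftover valence electron — Mg and B have the largest IE_4 here.
Valence configurations: C³⁺ [He]2s¹, Si³⁺ [Ne]3s¹.
Tabulated IE_4 (kJ/mol): C 6223, Mg 10543, B 25026, Si 4356.
Hence IE_4: Si < C < Mg < B.

Si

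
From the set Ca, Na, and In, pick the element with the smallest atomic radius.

In

Across a period the added protons contract the valence shell; down a group each new principal shell makes the atom larger.
These sit on a diagonal, where the across-period and down-group effects partly cancel.
Na > In: the two effects oppose for this pair; the across-period effect wins (155 vs 142 pm).
Ca > Na: period and group pull opposite ways; the down-group shift dominates (171 vs 155 pm).
For reference (pm): Na 155, Ca 171, In 142.
The smallest atomic radius among these belongs to In.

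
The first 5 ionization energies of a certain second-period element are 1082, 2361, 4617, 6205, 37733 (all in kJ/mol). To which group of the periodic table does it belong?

Group 14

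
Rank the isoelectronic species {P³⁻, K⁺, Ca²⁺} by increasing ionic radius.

All of these have 18 electrons, so size is governed by nuclear charge alone: the more protons, the stronger the pull on the same electron cloud, and the smaller the ion.
Nuclear charges: Ca²⁺ (Z=20), K⁺ (Z=19), P³⁻ (Z=15).
Smallest to largest: Ca²⁺ < K⁺ < P³⁻.

Ca²⁺ < K⁺ < P³⁻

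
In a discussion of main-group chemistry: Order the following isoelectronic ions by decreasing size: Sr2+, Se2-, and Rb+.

Se2- > Rb+ > Sr2+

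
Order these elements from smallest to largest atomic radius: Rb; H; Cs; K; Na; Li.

H is in period 1, group 1; Li is in period 2, group 1; Na is in period 3, group 1; K is in period 4, group 1; Rb is in period 5, group 1; Cs is in period 6, group 1.
Radius decreases left→right (rising Z_eff, same n) and increases top→bottom (higher n).
All are in group 1, so atomic radius increases down the group.
So from smallest to largest: H < Li < Na < K < Rb < Cs.

H < Li < Na < K < Rb < Cs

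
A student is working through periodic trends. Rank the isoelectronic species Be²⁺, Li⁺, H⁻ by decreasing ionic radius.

All of these have 2 electrons, so size is governed by nuclear charge alone: the more protons, the stronger the pull on the same electron cloud, and the smaller the ion.
Nuclear charges: Be²⁺ (Z=4), Li⁺ (Z=3), H⁻ (Z=1).
Largest to smallest: H⁻ > Li⁺ > Be²⁺.

H⁻ > Li⁺ > Be²⁺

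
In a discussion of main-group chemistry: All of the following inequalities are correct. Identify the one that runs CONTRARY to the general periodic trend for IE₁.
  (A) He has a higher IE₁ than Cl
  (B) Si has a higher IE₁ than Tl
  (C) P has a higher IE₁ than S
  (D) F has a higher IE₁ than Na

(C)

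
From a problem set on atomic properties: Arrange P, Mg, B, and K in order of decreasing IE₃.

Mg > K > B > P

The third ionization energy removes an electron from the +2 ion. For each element: P²⁺ still has 3 valence electrons; Mg²⁺ is the bare [Ne] core; B²⁺ still has 1 valence electron; K²⁺ is already 1 electron into the core.
Pulling an electron out of a noble-gas core costs far more than removing a remaining valence electron, so K and Mg sit at the high end of IE_3.
Valence configurations: P²⁺ [Ne]3s²3p¹, B²⁺ [He]2s¹.
Approximate IE_3 values (kJ/mol): P 2914, Mg 7733, B 3660, K 4420.
Hence IE_3: P < B < K < Mg.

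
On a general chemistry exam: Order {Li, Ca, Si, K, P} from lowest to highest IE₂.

Ca, Si, P, K, Li

IE_2 is the cost of taking one more electron from the +1 cation: Li⁺ is the bare [He] core; Ca⁺ still has 1 valence electron; Si⁺ still has 3 valence electrons; K⁺ is the bare [Ar] core; P⁺ still has 4 valence electrons.
Pulling an electron out of a noble-gas core costs far more than removing a remaining valence electron, so K and Li sit at the high end of IE_2.
Valence configurations: Ca⁺ [Ar]4s¹, Si⁺ [Ne]3s²3p¹, P⁺ [Ne]3s²3p².
The numbers (kJ/mol): Li 7298, Ca 1145, Si 1577, K 3052, P 1907.
So the second ionization energies run Ca < Si < P < K < Li.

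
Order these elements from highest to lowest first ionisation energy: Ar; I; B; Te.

B is in period 2, group 13; Ar is in period 3, group 18; Te is in period 5, group 16; I is in period 5, group 17.
First ionization energy rises across a period (greater Z_eff holds electrons more tightly) and falls down a group (valence electrons are farther from the nucleus).
Here both period and group differ, so the two effects have to be weighed against each other.
Te > B: period and group pull opposite ways; the across-period shift dominates (869 vs 801 kJ/mol).
I > Te: I lies to the right of Te in period 5, so the across-period effect alone puts I higher.
Ar > I: both effects reinforce here, so Ar is clearly the higher of the two.
Tabulated first ionization energy (kJ/mol): B 801, Ar 1521, Te 869, I 1008.
So from highest to lowest: Ar > I > Te > B.

Ar > I > Te > B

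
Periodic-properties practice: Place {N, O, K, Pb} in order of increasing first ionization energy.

N is in period 2, group 15; O is in period 2, group 16; K is in period 4, group 1; Pb is in period 6, group 14.
First ionization energy rises across a period (greater Z_eff holds electrons more tightly) and falls down a group (valence electrons are farther from the nucleus).
These span different periods and groups, so the two trends combine.
Pb > K: period and group pull opposite ways; the across-period shift dominates (716 vs 419 kJ/mol).
O > Pb: both effects reinforce here, so O is clearly the higher of the two.
N > O: this pair runs against the simple trend — see the exception note.
Note the exception: N has a higher first ionization energy than O, contrary to the simple trend — pairing an electron in O's 2p⁴ costs repulsion energy, so O ionizes more easily than half-filled N (2p³).
Tabulated first ionization energy (kJ/mol): N 1402, O 1314, K 419, Pb 716.
So from lowest to highest: K < Pb < O < N.

K < Pb < O < N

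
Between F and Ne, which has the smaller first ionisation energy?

F

F is in period 2, group 17; Ne is in period 2, group 18.
Removing the outermost electron gets harder across a period and easier down a group.
All lie in period 2, so first ionization energy increases left to right.
So F has the smaller first ionisation energy (F < Ne).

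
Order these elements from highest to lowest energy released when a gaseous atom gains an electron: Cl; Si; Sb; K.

Si is in period 3, group 14; Cl is in period 3, group 17; K is in period 4, group 1; Sb is in period 5, group 15.
Adding an electron releases more energy for atoms nearer the top right (short of the noble gases).
Neither a single period nor a single group — weigh both effects.
Sb > K: period and group pull opposite ways; the across-period shift dominates (103 vs 48 kJ/mol).
Si > Sb: period and group pull opposite ways; the down-group shift dominates (134 vs 103 kJ/mol).
Cl > Si: Cl lies to the right of Si in period 3, so the across-period effect alone puts Cl higher.
Approximate values (kJ/mol): Si 134, Cl 349, K 48, Sb 103.
So from highest to lowest: Cl > Si > Sb > K.

Cl > Si > Sb > K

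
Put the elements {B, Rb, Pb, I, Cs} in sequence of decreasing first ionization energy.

I, B, Pb, Rb, Cs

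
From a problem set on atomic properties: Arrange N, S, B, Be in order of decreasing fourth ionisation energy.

B, Be, N, S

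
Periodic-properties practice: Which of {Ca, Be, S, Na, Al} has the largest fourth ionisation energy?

The fourth ionization energy removes an electron from the +3 ion. For each element: Ca³⁺ is already 1 electron into the core; Be³⁺ is already 1 electron into the core; S³⁺ still has 3 valence electrons; Na³⁺ is already 2 electrons into the core; Al³⁺ is the bare [Ne] core.
Pulling an electron out of a noble-gas core costs far more than removing a remaining valence electron, so Ca, Na, Al and Be sit at the high end of IE_4.
Approximate IE_4 values (kJ/mol): Ca 6491, Be 21007, S 4556, Na 9543, Al 11577.
Overall IE_4 order: S < Ca < Na < Al < Be.

Be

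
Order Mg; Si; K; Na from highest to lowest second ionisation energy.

Na > K > Si > Mg

After 1 electron has been removed, what remains? Mg⁺ still has 1 valence electron; Si⁺ still has 3 valence electrons; K⁺ is the bare [Ar] core; Na⁺ is the bare [Ne] core.
Pulling an electron out of a noble-gas core costs far more than removing a remaining valence electron, so K and Na sit at the high end of IE_2.
Valence configurations: Mg⁺ [Ne]3s¹, Si⁺ [Ne]3s²3p¹.
Tabulated IE_2 (kJ/mol): Mg 1451, Si 1577, K 3052, Na 4562.
Overall IE_2 order: Mg < Si < K < Na.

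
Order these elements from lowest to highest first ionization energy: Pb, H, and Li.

IE₁ increases left→right with effective nuclear charge and decreases top→bottom as the valence shell moves farther out.
Here both period and group differ, so the two effects have to be weighed against each other.
Pb > Li: period and group pull opposite ways; the across-period shift dominates (716 vs 520 kJ/mol).
H > Pb: the two effects oppose for this pair; the down-group effect wins (1312 vs 716 kJ/mol).
For reference (kJ/mol): H 1312, Li 520, Pb 716.
So from lowest to highest: Li < Pb < H.

Li < Pb < H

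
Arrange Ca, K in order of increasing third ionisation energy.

K, Ca

The third ionization energy removes an electron from the +2 ion. For each element: Ca²⁺ is the bare [Ar] core; K²⁺ is already 1 electron into the core.
All of these are removing an electron from a noble-gas core or deeper; the smaller core (lower principal quantum number) is held far more tightly, and within a period the higher nuclear charge binds the same core more tightly.
The numbers (kJ/mol): Ca 4912, K 4420.
So the third ionization energies run K < Ca.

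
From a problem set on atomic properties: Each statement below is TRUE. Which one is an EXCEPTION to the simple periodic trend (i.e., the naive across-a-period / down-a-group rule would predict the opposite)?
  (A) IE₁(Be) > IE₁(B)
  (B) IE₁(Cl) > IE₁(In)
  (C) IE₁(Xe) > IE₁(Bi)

The general trend: first ionization energy increases across a period and decreases down a group.
(A) Be (period 2, group 2) vs B (period 2, group 13): the stated order contradicts the simple trend.
(B) Cl (period 3, group 17) vs In (period 5, group 13): the stated order agrees with the simple trend.
(C) Xe (period 5, group 18) vs Bi (period 6, group 15): the stated order agrees with the simple trend.
The exception is (A): removing B's lone 2p electron is easier than breaking Be's filled 2s².

(A)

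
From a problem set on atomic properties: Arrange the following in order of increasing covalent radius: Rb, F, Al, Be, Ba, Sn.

Across a period the added protons contract the valence shell; down a group each new principal shell makes the atom larger.
Here both period and group differ, so the two effects have to be weighed against each other.
Be > F: Be lies to the left of F in period 2, so the across-period effect alone puts Be larger.
Al > Be: period and group pull opposite ways; the down-group shift dominates (126 vs 102 pm).
Sn > Al: the two effects oppose for this pair; the down-group effect wins (140 vs 126 pm).
Ba > Sn: both effects reinforce here, so Ba is clearly the larger of the two.
Rb > Ba: period and group pull opposite ways; the across-period shift dominates (210 vs 196 pm).
Approximate values (pm): Be 102, F 64, Al 126, Rb 210, Sn 140, Ba 196.
So from smallest to largest: F < Be < Al < Sn < Ba < Rb.

F, Be, Al, Sn, Ba, Rb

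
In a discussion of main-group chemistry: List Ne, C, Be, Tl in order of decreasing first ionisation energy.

Be is in period 2, group 2; C is in period 2, group 14; Ne is in period 2, group 18; Tl is in period 6, group 13.
Across a period the outer electron is held more tightly (higher IE₁); down a group it sits in a higher shell, more shielded, and comes off more easily.
These span different periods and groups, so the two trends combine.
Be > Tl: period and group pull opposite ways; the down-group shift dominates (900 vs 589 kJ/mol).
C > Be: both are in period 2; the period trend gives C the larger value.
Ne > C: both are in period 2; the period trend gives Ne the larger value.
Tabulated first ionization energy (kJ/mol): Be 900, C 1086, Ne 2081, Tl 589.
So from highest to lowest: Ne > C > Be > Tl.

Ne > C > Be > Tl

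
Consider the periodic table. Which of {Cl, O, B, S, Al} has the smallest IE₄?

S

Consider each +3 ion: Cl³⁺ still has 4 valence electrons; O³⁺ still has 3 valence electrons; B³⁺ is the bare [He] core; S³⁺ still has 3 valence electrons; Al³⁺ is the bare [Ne] core.
Pulling an electron out of a noble-gas core costs far more than removing a remaining valence electron, so Al and B sit at the high end of IE_4.
Valence configurations: Cl³⁺ [Ne]3s²3p², O³⁺ [He]2s²2p¹, S³⁺ [Ne]3s²3p¹.
Tabulated IE_4 (kJ/mol): Cl 5159, O 7469, B 25026, S 4556, Al 11577.
So the fourth ionization energies run S < Cl < O < Al < B.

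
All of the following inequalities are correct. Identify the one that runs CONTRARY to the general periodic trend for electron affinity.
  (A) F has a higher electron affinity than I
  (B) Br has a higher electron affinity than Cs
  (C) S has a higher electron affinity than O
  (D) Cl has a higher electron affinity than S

The general trend: electron affinity increases across a period and decreases down a group.
(A) F (period 2, group 17) vs I (period 5, group 17): the stated order agrees with the simple trend.
(B) Br (period 4, group 17) vs Cs (period 6, group 1): the stated order agrees with the simple trend.
(C) S (period 3, group 16) vs O (period 2, group 16): the stated order contradicts the simple trend.
(D) Cl (period 3, group 17) vs S (period 3, group 16): the stated order agrees with the simple trend.
The exception is (C): the compact 2p subshell of O repels the added electron more than S's larger 3p does.

(C)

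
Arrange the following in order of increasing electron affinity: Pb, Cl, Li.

Li is in period 2, group 1; Cl is in period 3, group 17; Pb is in period 6, group 14.
EA tends to increase across a period and decrease down a group, though the pattern is less regular than for IE or radius.
Here both period and group differ, so the two effects have to be weighed against each other.
Li > Pb: the two effects oppose for this pair; the down-group effect wins (60 vs 35 kJ/mol).
Cl > Li: the two effects oppose for this pair; the across-period effect wins (349 vs 60 kJ/mol).
Approximate values (kJ/mol): Li 60, Cl 349, Pb 35.
So from lowest to highest: Pb < Li < Cl.

Pb < Li < Cl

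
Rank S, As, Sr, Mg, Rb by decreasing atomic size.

Atomic radius shrinks across a period as nuclear charge pulls the same shell inward, and grows down a group as new shells are added.
Neither a single period nor a single group — weigh both effects.
As > S: relative to S, both the across-period and down-group shifts push As's atomic radius up.
Mg > As: period and group pull opposite ways; the across-period shift dominates (139 vs 121 pm).
Sr > Mg: Sr sits below Mg in group 2, so the down-group effect alone puts Sr larger.
Rb > Sr: Rb lies to the left of Sr in period 5, so the across-period effect alone puts Rb larger.
For reference (pm): Mg 139, S 103, As 121, Rb 210, Sr 185.
So from largest to smallest: Rb > Sr > Mg > As > S.

Rb, Sr, Mg, As, S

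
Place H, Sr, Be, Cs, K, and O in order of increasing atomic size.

Radius decreases left→right (rising Z_eff, same n) and increases top→bottom (higher n).
These span different periods and groups, so the two trends combine.
O > H: period and group pull opposite ways; the down-group shift dominates (63 vs 32 pm).
Be > O: both are in period 2; the period trend gives Be the larger value.
Sr > Be: they share group 2; the group trend gives Sr the larger value.
K > Sr: period and group pull opposite ways; the across-period shift dominates (196 vs 185 pm).
Cs > K: Cs sits below K in group 1, so the down-group effect alone puts Cs larger.
Approximate values (pm): H 32, Be 102, O 63, K 196, Sr 185, Cs 232.
So from smallest to largest: H < O < Be < Sr < K < Cs.

H < O < Be < Sr < K < Cs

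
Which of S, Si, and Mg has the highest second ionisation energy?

S

Consider each +1 ion: S⁺ still has 5 valence electrons; Si⁺ still has 3 valence electrons; Mg⁺ still has 1 valence electron.
All are still removing valence electrons, so compare the +1 ions as you would atoms: IE_2 generally rises across a period (higher Z_eff) and falls down a group (larger shell), subject to the usual subshell exceptions.
Valence configurations: S⁺ [Ne]3s²3p³, Si⁺ [Ne]3s²3p¹, Mg⁺ [Ne]3s¹.
The numbers (kJ/mol): S 2252, Si 1577, Mg 1451.
Putting it together, IE_2: Mg < Si < S.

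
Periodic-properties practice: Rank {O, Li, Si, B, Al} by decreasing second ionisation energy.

IE_2 is the cost of taking one more electron from the +1 cation: O⁺ still has 5 valence electrons; Li⁺ is the bare [He] core; Si⁺ still has 3 valence electrons; B⁺ still has 2 valence electrons; Al⁺ still has 2 valence electrons.
Core electrons are held far more tightly than valence electrons, so Li tops the IE_2 order.
Valence configurations: O⁺ [He]2s²2p³, Si⁺ [Ne]3s²3p¹, B⁺ [He]2s², Al⁺ [Ne]3s².
Si⁺ loses a lone 3p electron whereas Al⁺ must break into a filled 3s² pair, so IE_2(Al) > IE_2(Si) even though Si has the higher nuclear charge.
Tabulated IE_2 (kJ/mol): O 3388, Li 7298, Si 1577, B 2427, Al 1817.
So the second ionization energies run Si < Al < B < O < Li.

Li > O > B > Al > Si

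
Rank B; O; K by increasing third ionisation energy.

B < K < O

After 2 electrons have been removed, what remains? B²⁺ still has 1 valence electron; O²⁺ still has 4 valence electrons; K²⁺ is already 1 electron into the core.
Usually core removal costs more than valence removal, but here the competition is close: a tightly held n=2 valence electron can cost more to remove than an n=3 core electron, so the actual values have to decide it.
Valence configurations: B²⁺ [He]2s¹, O²⁺ [He]2s²2p².
The numbers (kJ/mol): B 3660, O 5300, K 4420.
Hence IE_3: B < K < O.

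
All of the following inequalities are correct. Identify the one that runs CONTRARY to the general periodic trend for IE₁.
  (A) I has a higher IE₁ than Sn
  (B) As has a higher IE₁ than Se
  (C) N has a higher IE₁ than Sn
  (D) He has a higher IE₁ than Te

The general trend: IE₁ increases across a period and decreases down a group.
(A) I (period 5, group 17) vs Sn (period 5, group 14): the stated order agrees with the simple trend.
(B) As (period 4, group 15) vs Se (period 4, group 16): the stated order contradicts the simple trend.
(C) N (period 2, group 15) vs Sn (period 5, group 14): the stated order agrees with the simple trend.
(D) He (period 1, group 18) vs Te (period 5, group 16): the stated order agrees with the simple trend.
The exception is (B): Se (4p⁴) ionizes more easily than half-filled As (4p³).

(B)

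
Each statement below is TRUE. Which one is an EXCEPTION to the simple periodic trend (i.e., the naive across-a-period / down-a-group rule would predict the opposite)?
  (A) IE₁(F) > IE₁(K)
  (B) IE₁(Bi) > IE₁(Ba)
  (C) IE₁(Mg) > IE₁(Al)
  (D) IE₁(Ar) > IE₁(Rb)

The general trend: first ionization energy increases across a period and decreases down a group.
(A) F (period 2, group 17) vs K (period 4, group 1): the stated order agrees with the simple trend.
(B) Bi (period 6, group 15) vs Ba (period 6, group 2): the stated order agrees with the simple trend.
(C) Mg (period 3, group 2) vs Al (period 3, group 13): the stated order contradicts the simple trend.
(D) Ar (period 3, group 18) vs Rb (period 5, group 1): the stated order agrees with the simple trend.
The exception is (C): Al's single 3p electron is easier to remove than one from Mg's filled 3s².

(C)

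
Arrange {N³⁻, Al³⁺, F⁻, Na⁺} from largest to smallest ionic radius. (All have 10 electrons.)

N³⁻ > F⁻ > Na⁺ > Al³⁺

All of these have 10 electrons, so size is governed by nuclear charge alone: the more protons, the stronger the pull on the same electron cloud, and the smaller the ion.
Nuclear charges: Al³⁺ (Z=13), Na⁺ (Z=11), F⁻ (Z=9), N³⁻ (Z=7).
Largest to smallest: N³⁻ > F⁻ > Na⁺ > Al³⁺.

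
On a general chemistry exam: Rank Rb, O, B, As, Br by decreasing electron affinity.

Br, O, As, Rb, B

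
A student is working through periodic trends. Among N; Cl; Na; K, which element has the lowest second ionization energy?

Cl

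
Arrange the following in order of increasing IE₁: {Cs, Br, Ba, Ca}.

Cs < Ba < Ca < Br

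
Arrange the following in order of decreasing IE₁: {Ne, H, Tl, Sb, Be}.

Ne > H > Be > Sb > Tl

First ionization energy rises across a period (greater Z_eff holds electrons more tightly) and falls down a group (valence electrons are farther from the nucleus).
Here both period and group differ, so the two effects have to be weighed against each other.
Sb > Tl: relative to Tl, both the across-period and down-group shifts push Sb's first ionization energy up.
Be > Sb: the two effects oppose for this pair; the down-group effect wins (900 vs 831 kJ/mol).
H > Be: the two effects oppose for this pair; the down-group effect wins (1312 vs 900 kJ/mol).
Ne > H: period and group pull opposite ways; the across-period shift dominates (2081 vs 1312 kJ/mol).
Tabulated first ionization energy (kJ/mol): H 1312, Be 900, Ne 2081, Sb 831, Tl 589.
So from highest to lowest: Ne > H > Be > Sb > Tl.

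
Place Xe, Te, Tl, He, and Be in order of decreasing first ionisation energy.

He > Xe > Be > Te > Tl

He is in period 1, group 18; Be is in period 2, group 2; Te is in period 5, group 16; Xe is in period 5, group 18; Tl is in period 6, group 13.
Across a period the outer electron is held more tightly (higher IE₁); down a group it sits in a higher shell, more shielded, and comes off more easily.
These span different periods and groups, so the two trends combine.
Te > Tl: relative to Tl, both the across-period and down-group shifts push Te's first ionization energy up.
Be > Te: the two effects oppose for this pair; the down-group effect wins (900 vs 869 kJ/mol).
Xe > Be: the two effects oppose for this pair; the across-period effect wins (1170 vs 900 kJ/mol).
He > Xe: they share group 18; the group trend gives He the larger value.
Tabulated first ionization energy (kJ/mol): He 2372, Be 900, Te 869, Xe 1170, Tl 589.
So from highest to lowest: He > Xe > Be > Te > Tl.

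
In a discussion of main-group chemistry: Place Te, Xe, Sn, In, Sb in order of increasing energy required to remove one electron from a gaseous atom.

In is in period 5, group 13; Sn is in period 5, group 14; Sb is in period 5, group 15; Te is in period 5, group 16; Xe is in period 5, group 18.
First ionization energy rises across a period (greater Z_eff holds electrons more tightly) and falls down a group (valence electrons are farther from the nucleus).
All lie in period 5, so first ionization energy increases left to right.
So from lowest to highest: In < Sn < Sb < Te < Xe.

In < Sn < Sb < Te < Xe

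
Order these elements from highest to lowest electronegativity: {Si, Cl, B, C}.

Cl > C > B > Si

B is in period 2, group 13; C is in period 2, group 14; Si is in period 3, group 14; Cl is in period 3, group 17.
EN rises left→right (higher Z_eff, smaller atoms) and falls top→bottom (larger, more shielded atoms).
Here both period and group differ, so the two effects have to be weighed against each other.
B > Si: period and group pull opposite ways; the down-group shift dominates (2.04 vs 1.90).
C > B: C lies to the right of B in period 2, so the across-period effect alone puts C higher.
Cl > C: the two effects oppose for this pair; the across-period effect wins (3.16 vs 2.55).
Approximate values (Pauling): B 2.04, C 2.55, Si 1.90, Cl 3.16.
So from highest to lowest: Cl > C > B > Si.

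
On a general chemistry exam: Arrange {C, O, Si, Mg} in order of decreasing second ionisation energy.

The second ionization energy removes an electron from the +1 ion. For each element: C⁺ still has 3 valence electrons; O⁺ still has 5 valence electrons; Si⁺ still has 3 valence electrons; Mg⁺ still has 1 valence electron.
All are still removing valence electrons, so compare the +1 ions as you would atoms: IE_2 generally rises across a period (higher Z_eff) and falls down a group (larger shell), subject to the usual subshell exceptions.
Valence configurations: C⁺ [He]2s²2p¹, O⁺ [He]2s²2p³, Si⁺ [Ne]3s²3p¹, Mg⁺ [Ne]3s¹.
The numbers (kJ/mol): C 2353, O 3388, Si 1577, Mg 1451.
Putting it together, IE_2: Mg < Si < C < O.

O, C, Si, Mg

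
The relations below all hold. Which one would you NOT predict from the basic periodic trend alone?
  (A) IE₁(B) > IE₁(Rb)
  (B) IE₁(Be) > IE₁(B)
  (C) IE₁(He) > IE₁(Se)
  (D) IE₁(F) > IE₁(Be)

The general trend: first ionization energy increases across a period and decreases down a group.
(A) B (period 2, group 13) vs Rb (period 5, group 1): the stated order agrees with the simple trend.
(B) Be (period 2, group 2) vs B (period 2, group 13): the stated order contradicts the simple trend.
(C) He (period 1, group 18) vs Se (period 4, group 16): the stated order agrees with the simple trend.
(D) F (period 2, group 17) vs Be (period 2, group 2): the stated order agrees with the simple trend.
The exception is (B): removing B's lone 2p electron is easier than breaking Be's filled 2s².

(B)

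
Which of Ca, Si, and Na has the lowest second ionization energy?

The second ionization energy removes an electron from the +1 ion. For each element: Ca⁺ still has 1 valence electron; Si⁺ still has 3 valence electrons; Na⁺ is the bare [Ne] core.
Pulling an electron out of a noble-gas core costs far more than removing a remaining valence electron, so Na sits at the high end of IE_2.
Valence configurations: Ca⁺ [Ar]4s¹, Si⁺ [Ne]3s²3p¹.
Approximate IE_2 values (kJ/mol): Ca 1145, Si 1577, Na 4562.
Overall IE_2 order: Ca < Si < Na.

Ca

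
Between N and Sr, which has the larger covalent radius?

Across a period the added protons contract the valence shell; down a group each new principal shell makes the atom larger.
Neither a single period nor a single group — weigh both effects.
Sr > N: both effects reinforce here, so Sr is clearly the larger of the two.
Approximate values (pm): N 71, Sr 185.
So Sr has the larger covalent radius (Sr > N).

Sr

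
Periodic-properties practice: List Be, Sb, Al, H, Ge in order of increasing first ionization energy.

Al < Ge < Sb < Be < H

H is in period 1, group 1; Be is in period 2, group 2; Al is in period 3, group 13; Ge is in period 4, group 14; Sb is in period 5, group 15.
IE₁ increases left→right with effective nuclear charge and decreases top→bottom as the valence shell moves farther out.
These sit on a diagonal, where the across-period and down-group effects partly cancel.
Ge > Al: period and group pull opposite ways; the across-period shift dominates (762 vs 578 kJ/mol).
Sb > Ge: period and group pull opposite ways; the across-period shift dominates (831 vs 762 kJ/mol).
Be > Sb: period and group pull opposite ways; the down-group shift dominates (900 vs 831 kJ/mol).
H > Be: period and group pull opposite ways; the down-group shift dominates (1312 vs 900 kJ/mol).
Tabulated first ionization energy (kJ/mol): H 1312, Be 900, Al 578, Ge 762, Sb 831.
So from lowest to highest: Al < Ge < Sb < Be < H.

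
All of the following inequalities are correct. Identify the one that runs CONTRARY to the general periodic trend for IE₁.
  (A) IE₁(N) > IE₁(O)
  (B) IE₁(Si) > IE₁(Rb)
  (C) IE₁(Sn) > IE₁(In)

The general trend: IE₁ increases across a period and decreases down a group.
(A) N (period 2, group 15) vs O (period 2, group 16): the stated order contradicts the simple trend.
(B) Si (period 3, group 14) vs Rb (period 5, group 1): the stated order agrees with the simple trend.
(C) Sn (period 5, group 14) vs In (period 5, group 13): the stated order agrees with the simple trend.
The exception is (A): pairing an electron in O's 2p⁴ costs repulsion energy, so O ionizes more easily than half-filled N (2p³).

(A)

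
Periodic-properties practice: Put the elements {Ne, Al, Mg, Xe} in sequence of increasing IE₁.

Ne is in period 2, group 18; Mg is in period 3, group 2; Al is in period 3, group 13; Xe is in period 5, group 18.
Across a period the outer electron is held more tightly (higher IE₁); down a group it sits in a higher shell, more shielded, and comes off more easily.
Here both period and group differ, so the two effects have to be weighed against each other.
Mg > Al: this pair runs against the simple trend — see the exception note.
Xe > Mg: period and group pull opposite ways; the across-period shift dominates (1170 vs 738 kJ/mol).
Ne > Xe: they share group 18; the group trend gives Ne the larger value.
Note the exception: Mg has a higher first ionization energy than Al, contrary to the simple trend — Al's single 3p electron is easier to remove than one from Mg's filled 3s².
Tabulated first ionization energy (kJ/mol): Ne 2081, Mg 738, Al 578, Xe 1170.
So from lowest to highest: Al < Mg < Xe < Ne.

Al < Mg < Xe < Ne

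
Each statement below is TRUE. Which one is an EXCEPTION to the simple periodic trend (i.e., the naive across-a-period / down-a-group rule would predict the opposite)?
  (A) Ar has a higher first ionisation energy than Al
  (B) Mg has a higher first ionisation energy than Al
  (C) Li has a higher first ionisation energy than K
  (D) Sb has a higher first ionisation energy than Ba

(B)

The general trend: first ionisation energy increases across a period and decreases down a group.
(A) Ar (period 3, group 18) vs Al (period 3, group 13): the stated order agrees with the simple trend.
(B) Mg (period 3, group 2) vs Al (period 3, group 13): the stated order contradicts the simple trend.
(C) Li (period 2, group 1) vs K (period 4, group 1): the stated order agrees with the simple trend.
(D) Sb (period 5, group 15) vs Ba (period 6, group 2): the stated order agrees with the simple trend.
The exception is (B): Al's single 3p electron is easier to remove than one from Mg's filled 3s².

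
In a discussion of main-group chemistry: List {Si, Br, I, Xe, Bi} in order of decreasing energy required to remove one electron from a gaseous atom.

Si is in period 3, group 14; Br is in period 4, group 17; I is in period 5, group 17; Xe is in period 5, group 18; Bi is in period 6, group 15.
Removing the outermost electron gets harder across a period and easier down a group.
Here both period and group differ, so the two effects have to be weighed against each other.
Si > Bi: the two effects oppose for this pair; the down-group effect wins (786 vs 703 kJ/mol).
I > Si: period and group pull opposite ways; the across-period shift dominates (1008 vs 786 kJ/mol).
Br > I: Br sits above I in group 17, so the down-group effect alone puts Br higher.
Xe > Br: period and group pull opposite ways; the across-period shift dominates (1170 vs 1140 kJ/mol).
Tabulated first ionization energy (kJ/mol): Si 786, Br 1140, I 1008, Xe 1170, Bi 703.
So from highest to lowest: Xe > Br > I > Si > Bi.

Xe, Br, I, Si, Bi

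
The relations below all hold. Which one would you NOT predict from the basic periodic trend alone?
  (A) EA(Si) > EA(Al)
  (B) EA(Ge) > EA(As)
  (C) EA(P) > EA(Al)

The general trend: electron affinity increases across a period and decreases down a group.
(A) Si (period 3, group 14) vs Al (period 3, group 13): the stated order agrees with the simple trend.
(B) Ge (period 4, group 14) vs As (period 4, group 15): the stated order contradicts the simple trend.
(C) P (period 3, group 15) vs Al (period 3, group 13): the stated order agrees with the simple trend.
The exception is (B): adding an electron to As's half-filled 4p³ is unfavourable, so Ge (4p²) has the more exothermic EA.

(B)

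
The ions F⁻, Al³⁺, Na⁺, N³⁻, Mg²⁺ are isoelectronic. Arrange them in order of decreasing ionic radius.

All of these have 10 electrons, so size is governed by nuclear charge alone: the more protons, the stronger the pull on the same electron cloud, and the smaller the ion.
Nuclear charges: Al³⁺ (Z=13), Mg²⁺ (Z=12), Na⁺ (Z=11), F⁻ (Z=9), N³⁻ (Z=7).
Largest to smallest: N³⁻ > F⁻ > Na⁺ > Mg²⁺ > Al³⁺.

N³⁻ > F⁻ > Na⁺ > Mg²⁺ > Al³⁺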